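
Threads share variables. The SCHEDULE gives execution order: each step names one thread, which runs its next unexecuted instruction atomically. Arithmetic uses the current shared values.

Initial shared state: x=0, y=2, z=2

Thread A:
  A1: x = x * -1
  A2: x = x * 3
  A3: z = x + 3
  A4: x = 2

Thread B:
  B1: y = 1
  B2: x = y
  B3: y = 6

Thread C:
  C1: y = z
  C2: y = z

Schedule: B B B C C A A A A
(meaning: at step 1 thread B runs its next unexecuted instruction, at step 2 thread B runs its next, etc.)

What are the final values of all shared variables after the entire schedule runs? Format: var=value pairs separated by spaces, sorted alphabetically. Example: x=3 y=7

Answer: x=2 y=2 z=0

Derivation:
Step 1: thread B executes B1 (y = 1). Shared: x=0 y=1 z=2. PCs: A@0 B@1 C@0
Step 2: thread B executes B2 (x = y). Shared: x=1 y=1 z=2. PCs: A@0 B@2 C@0
Step 3: thread B executes B3 (y = 6). Shared: x=1 y=6 z=2. PCs: A@0 B@3 C@0
Step 4: thread C executes C1 (y = z). Shared: x=1 y=2 z=2. PCs: A@0 B@3 C@1
Step 5: thread C executes C2 (y = z). Shared: x=1 y=2 z=2. PCs: A@0 B@3 C@2
Step 6: thread A executes A1 (x = x * -1). Shared: x=-1 y=2 z=2. PCs: A@1 B@3 C@2
Step 7: thread A executes A2 (x = x * 3). Shared: x=-3 y=2 z=2. PCs: A@2 B@3 C@2
Step 8: thread A executes A3 (z = x + 3). Shared: x=-3 y=2 z=0. PCs: A@3 B@3 C@2
Step 9: thread A executes A4 (x = 2). Shared: x=2 y=2 z=0. PCs: A@4 B@3 C@2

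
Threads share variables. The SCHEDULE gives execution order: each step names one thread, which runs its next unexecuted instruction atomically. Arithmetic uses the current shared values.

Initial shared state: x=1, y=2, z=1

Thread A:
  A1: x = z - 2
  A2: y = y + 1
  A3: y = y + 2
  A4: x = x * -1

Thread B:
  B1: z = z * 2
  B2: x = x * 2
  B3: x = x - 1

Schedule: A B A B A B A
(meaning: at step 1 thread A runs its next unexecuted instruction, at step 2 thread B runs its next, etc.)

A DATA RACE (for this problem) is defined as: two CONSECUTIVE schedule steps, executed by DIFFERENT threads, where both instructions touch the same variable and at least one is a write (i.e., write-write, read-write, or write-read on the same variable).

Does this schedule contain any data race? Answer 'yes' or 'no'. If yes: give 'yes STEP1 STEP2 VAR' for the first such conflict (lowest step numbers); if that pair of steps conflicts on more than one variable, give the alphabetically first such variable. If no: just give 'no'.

Answer: yes 1 2 z

Derivation:
Steps 1,2: A(x = z - 2) vs B(z = z * 2). RACE on z (R-W).
Steps 2,3: B(r=z,w=z) vs A(r=y,w=y). No conflict.
Steps 3,4: A(r=y,w=y) vs B(r=x,w=x). No conflict.
Steps 4,5: B(r=x,w=x) vs A(r=y,w=y). No conflict.
Steps 5,6: A(r=y,w=y) vs B(r=x,w=x). No conflict.
Steps 6,7: B(x = x - 1) vs A(x = x * -1). RACE on x (W-W).
First conflict at steps 1,2.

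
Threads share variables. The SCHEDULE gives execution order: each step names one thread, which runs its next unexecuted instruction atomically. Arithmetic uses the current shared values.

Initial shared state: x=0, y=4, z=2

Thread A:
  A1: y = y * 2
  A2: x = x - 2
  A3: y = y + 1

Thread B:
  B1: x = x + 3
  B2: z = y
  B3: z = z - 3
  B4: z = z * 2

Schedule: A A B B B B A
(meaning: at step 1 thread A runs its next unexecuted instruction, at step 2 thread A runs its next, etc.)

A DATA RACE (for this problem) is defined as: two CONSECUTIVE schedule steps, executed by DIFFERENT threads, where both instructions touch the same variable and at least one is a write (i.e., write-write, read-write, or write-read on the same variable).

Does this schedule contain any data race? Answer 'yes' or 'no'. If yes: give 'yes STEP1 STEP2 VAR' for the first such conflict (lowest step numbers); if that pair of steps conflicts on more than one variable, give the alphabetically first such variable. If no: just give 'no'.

Steps 1,2: same thread (A). No race.
Steps 2,3: A(x = x - 2) vs B(x = x + 3). RACE on x (W-W).
Steps 3,4: same thread (B). No race.
Steps 4,5: same thread (B). No race.
Steps 5,6: same thread (B). No race.
Steps 6,7: B(r=z,w=z) vs A(r=y,w=y). No conflict.
First conflict at steps 2,3.

Answer: yes 2 3 x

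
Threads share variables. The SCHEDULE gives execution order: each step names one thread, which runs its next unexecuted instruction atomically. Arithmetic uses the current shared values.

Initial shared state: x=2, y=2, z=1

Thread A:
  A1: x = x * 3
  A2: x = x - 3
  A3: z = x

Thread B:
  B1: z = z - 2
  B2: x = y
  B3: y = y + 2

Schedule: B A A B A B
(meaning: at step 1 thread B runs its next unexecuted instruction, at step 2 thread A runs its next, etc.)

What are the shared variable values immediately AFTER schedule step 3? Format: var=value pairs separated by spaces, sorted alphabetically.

Answer: x=3 y=2 z=-1

Derivation:
Step 1: thread B executes B1 (z = z - 2). Shared: x=2 y=2 z=-1. PCs: A@0 B@1
Step 2: thread A executes A1 (x = x * 3). Shared: x=6 y=2 z=-1. PCs: A@1 B@1
Step 3: thread A executes A2 (x = x - 3). Shared: x=3 y=2 z=-1. PCs: A@2 B@1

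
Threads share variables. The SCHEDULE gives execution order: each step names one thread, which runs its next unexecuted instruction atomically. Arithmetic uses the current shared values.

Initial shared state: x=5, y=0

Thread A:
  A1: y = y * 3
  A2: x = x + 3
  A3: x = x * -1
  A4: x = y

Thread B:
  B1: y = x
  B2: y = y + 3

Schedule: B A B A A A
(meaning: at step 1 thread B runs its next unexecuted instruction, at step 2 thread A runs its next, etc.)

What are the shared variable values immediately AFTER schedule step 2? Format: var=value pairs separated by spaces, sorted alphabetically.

Answer: x=5 y=15

Derivation:
Step 1: thread B executes B1 (y = x). Shared: x=5 y=5. PCs: A@0 B@1
Step 2: thread A executes A1 (y = y * 3). Shared: x=5 y=15. PCs: A@1 B@1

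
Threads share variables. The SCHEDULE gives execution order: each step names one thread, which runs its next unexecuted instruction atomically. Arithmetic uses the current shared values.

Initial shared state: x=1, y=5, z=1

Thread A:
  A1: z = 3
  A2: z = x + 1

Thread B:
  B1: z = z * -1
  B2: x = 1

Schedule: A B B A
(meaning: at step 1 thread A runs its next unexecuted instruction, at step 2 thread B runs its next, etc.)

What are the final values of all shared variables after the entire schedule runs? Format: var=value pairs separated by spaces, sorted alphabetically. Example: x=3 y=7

Step 1: thread A executes A1 (z = 3). Shared: x=1 y=5 z=3. PCs: A@1 B@0
Step 2: thread B executes B1 (z = z * -1). Shared: x=1 y=5 z=-3. PCs: A@1 B@1
Step 3: thread B executes B2 (x = 1). Shared: x=1 y=5 z=-3. PCs: A@1 B@2
Step 4: thread A executes A2 (z = x + 1). Shared: x=1 y=5 z=2. PCs: A@2 B@2

Answer: x=1 y=5 z=2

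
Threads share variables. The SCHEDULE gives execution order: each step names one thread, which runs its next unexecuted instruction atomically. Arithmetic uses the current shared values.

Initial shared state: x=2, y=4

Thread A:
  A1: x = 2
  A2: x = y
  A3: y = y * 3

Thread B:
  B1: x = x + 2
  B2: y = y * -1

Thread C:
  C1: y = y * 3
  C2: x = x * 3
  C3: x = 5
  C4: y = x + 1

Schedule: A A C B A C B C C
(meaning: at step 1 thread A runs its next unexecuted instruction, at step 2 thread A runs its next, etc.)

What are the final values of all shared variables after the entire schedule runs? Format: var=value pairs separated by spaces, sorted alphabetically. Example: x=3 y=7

Answer: x=5 y=6

Derivation:
Step 1: thread A executes A1 (x = 2). Shared: x=2 y=4. PCs: A@1 B@0 C@0
Step 2: thread A executes A2 (x = y). Shared: x=4 y=4. PCs: A@2 B@0 C@0
Step 3: thread C executes C1 (y = y * 3). Shared: x=4 y=12. PCs: A@2 B@0 C@1
Step 4: thread B executes B1 (x = x + 2). Shared: x=6 y=12. PCs: A@2 B@1 C@1
Step 5: thread A executes A3 (y = y * 3). Shared: x=6 y=36. PCs: A@3 B@1 C@1
Step 6: thread C executes C2 (x = x * 3). Shared: x=18 y=36. PCs: A@3 B@1 C@2
Step 7: thread B executes B2 (y = y * -1). Shared: x=18 y=-36. PCs: A@3 B@2 C@2
Step 8: thread C executes C3 (x = 5). Shared: x=5 y=-36. PCs: A@3 B@2 C@3
Step 9: thread C executes C4 (y = x + 1). Shared: x=5 y=6. PCs: A@3 B@2 C@4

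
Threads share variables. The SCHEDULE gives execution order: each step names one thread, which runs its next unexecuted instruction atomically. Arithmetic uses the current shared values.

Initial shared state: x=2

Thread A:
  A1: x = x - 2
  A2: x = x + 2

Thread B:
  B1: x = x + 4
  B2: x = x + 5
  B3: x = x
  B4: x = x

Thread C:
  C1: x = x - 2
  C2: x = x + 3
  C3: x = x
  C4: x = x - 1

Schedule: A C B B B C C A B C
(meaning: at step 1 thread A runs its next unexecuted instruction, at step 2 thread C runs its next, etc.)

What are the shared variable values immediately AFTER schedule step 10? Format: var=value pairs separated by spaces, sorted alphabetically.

Answer: x=11

Derivation:
Step 1: thread A executes A1 (x = x - 2). Shared: x=0. PCs: A@1 B@0 C@0
Step 2: thread C executes C1 (x = x - 2). Shared: x=-2. PCs: A@1 B@0 C@1
Step 3: thread B executes B1 (x = x + 4). Shared: x=2. PCs: A@1 B@1 C@1
Step 4: thread B executes B2 (x = x + 5). Shared: x=7. PCs: A@1 B@2 C@1
Step 5: thread B executes B3 (x = x). Shared: x=7. PCs: A@1 B@3 C@1
Step 6: thread C executes C2 (x = x + 3). Shared: x=10. PCs: A@1 B@3 C@2
Step 7: thread C executes C3 (x = x). Shared: x=10. PCs: A@1 B@3 C@3
Step 8: thread A executes A2 (x = x + 2). Shared: x=12. PCs: A@2 B@3 C@3
Step 9: thread B executes B4 (x = x). Shared: x=12. PCs: A@2 B@4 C@3
Step 10: thread C executes C4 (x = x - 1). Shared: x=11. PCs: A@2 B@4 C@4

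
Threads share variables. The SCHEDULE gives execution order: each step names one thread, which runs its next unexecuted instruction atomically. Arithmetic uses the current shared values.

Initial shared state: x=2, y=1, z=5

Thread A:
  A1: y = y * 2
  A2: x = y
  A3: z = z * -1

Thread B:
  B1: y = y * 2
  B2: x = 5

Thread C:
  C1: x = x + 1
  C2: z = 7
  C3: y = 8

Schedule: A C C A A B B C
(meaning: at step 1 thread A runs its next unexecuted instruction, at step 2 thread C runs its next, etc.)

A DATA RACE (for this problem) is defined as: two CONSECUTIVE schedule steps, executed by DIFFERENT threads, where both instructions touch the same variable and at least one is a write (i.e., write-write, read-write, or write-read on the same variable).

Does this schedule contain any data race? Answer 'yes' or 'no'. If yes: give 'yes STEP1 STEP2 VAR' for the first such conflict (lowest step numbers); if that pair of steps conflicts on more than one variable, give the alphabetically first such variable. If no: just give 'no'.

Answer: no

Derivation:
Steps 1,2: A(r=y,w=y) vs C(r=x,w=x). No conflict.
Steps 2,3: same thread (C). No race.
Steps 3,4: C(r=-,w=z) vs A(r=y,w=x). No conflict.
Steps 4,5: same thread (A). No race.
Steps 5,6: A(r=z,w=z) vs B(r=y,w=y). No conflict.
Steps 6,7: same thread (B). No race.
Steps 7,8: B(r=-,w=x) vs C(r=-,w=y). No conflict.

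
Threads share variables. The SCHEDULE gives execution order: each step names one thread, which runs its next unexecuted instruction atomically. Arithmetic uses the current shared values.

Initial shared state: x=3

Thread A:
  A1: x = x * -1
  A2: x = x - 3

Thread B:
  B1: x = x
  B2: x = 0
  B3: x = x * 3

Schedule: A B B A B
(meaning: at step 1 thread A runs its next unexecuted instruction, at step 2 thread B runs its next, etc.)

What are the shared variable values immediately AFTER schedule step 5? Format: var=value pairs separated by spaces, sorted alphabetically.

Answer: x=-9

Derivation:
Step 1: thread A executes A1 (x = x * -1). Shared: x=-3. PCs: A@1 B@0
Step 2: thread B executes B1 (x = x). Shared: x=-3. PCs: A@1 B@1
Step 3: thread B executes B2 (x = 0). Shared: x=0. PCs: A@1 B@2
Step 4: thread A executes A2 (x = x - 3). Shared: x=-3. PCs: A@2 B@2
Step 5: thread B executes B3 (x = x * 3). Shared: x=-9. PCs: A@2 B@3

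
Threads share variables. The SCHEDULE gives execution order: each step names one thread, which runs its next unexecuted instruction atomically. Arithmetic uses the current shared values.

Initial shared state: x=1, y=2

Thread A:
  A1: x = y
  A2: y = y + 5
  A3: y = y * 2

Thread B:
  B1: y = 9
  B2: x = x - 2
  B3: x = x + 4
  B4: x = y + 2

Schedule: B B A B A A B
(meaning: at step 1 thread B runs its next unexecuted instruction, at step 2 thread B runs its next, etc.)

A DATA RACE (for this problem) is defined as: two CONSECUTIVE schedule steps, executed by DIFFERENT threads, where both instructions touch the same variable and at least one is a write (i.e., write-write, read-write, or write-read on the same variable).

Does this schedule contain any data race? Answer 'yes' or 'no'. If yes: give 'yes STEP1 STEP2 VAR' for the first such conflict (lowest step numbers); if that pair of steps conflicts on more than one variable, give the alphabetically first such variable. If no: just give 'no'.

Answer: yes 2 3 x

Derivation:
Steps 1,2: same thread (B). No race.
Steps 2,3: B(x = x - 2) vs A(x = y). RACE on x (W-W).
Steps 3,4: A(x = y) vs B(x = x + 4). RACE on x (W-W).
Steps 4,5: B(r=x,w=x) vs A(r=y,w=y). No conflict.
Steps 5,6: same thread (A). No race.
Steps 6,7: A(y = y * 2) vs B(x = y + 2). RACE on y (W-R).
First conflict at steps 2,3.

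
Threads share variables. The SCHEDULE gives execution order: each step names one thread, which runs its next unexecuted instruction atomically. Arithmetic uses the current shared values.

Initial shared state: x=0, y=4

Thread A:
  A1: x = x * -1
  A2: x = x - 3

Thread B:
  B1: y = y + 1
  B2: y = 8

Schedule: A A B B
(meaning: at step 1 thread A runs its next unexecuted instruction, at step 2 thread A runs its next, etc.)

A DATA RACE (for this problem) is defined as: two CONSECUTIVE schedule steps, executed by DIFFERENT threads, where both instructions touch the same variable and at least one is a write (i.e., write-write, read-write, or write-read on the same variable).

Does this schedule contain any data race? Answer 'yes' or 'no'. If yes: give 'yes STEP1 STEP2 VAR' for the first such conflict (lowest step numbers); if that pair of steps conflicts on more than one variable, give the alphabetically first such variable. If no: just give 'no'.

Steps 1,2: same thread (A). No race.
Steps 2,3: A(r=x,w=x) vs B(r=y,w=y). No conflict.
Steps 3,4: same thread (B). No race.

Answer: no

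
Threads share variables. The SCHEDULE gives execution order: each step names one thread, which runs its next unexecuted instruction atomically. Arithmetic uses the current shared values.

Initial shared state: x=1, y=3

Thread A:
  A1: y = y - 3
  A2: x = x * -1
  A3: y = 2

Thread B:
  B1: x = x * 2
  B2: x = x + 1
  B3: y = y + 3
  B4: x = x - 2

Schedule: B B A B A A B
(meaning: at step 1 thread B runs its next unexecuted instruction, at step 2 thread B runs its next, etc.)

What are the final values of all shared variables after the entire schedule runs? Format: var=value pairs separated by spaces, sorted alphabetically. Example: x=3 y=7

Step 1: thread B executes B1 (x = x * 2). Shared: x=2 y=3. PCs: A@0 B@1
Step 2: thread B executes B2 (x = x + 1). Shared: x=3 y=3. PCs: A@0 B@2
Step 3: thread A executes A1 (y = y - 3). Shared: x=3 y=0. PCs: A@1 B@2
Step 4: thread B executes B3 (y = y + 3). Shared: x=3 y=3. PCs: A@1 B@3
Step 5: thread A executes A2 (x = x * -1). Shared: x=-3 y=3. PCs: A@2 B@3
Step 6: thread A executes A3 (y = 2). Shared: x=-3 y=2. PCs: A@3 B@3
Step 7: thread B executes B4 (x = x - 2). Shared: x=-5 y=2. PCs: A@3 B@4

Answer: x=-5 y=2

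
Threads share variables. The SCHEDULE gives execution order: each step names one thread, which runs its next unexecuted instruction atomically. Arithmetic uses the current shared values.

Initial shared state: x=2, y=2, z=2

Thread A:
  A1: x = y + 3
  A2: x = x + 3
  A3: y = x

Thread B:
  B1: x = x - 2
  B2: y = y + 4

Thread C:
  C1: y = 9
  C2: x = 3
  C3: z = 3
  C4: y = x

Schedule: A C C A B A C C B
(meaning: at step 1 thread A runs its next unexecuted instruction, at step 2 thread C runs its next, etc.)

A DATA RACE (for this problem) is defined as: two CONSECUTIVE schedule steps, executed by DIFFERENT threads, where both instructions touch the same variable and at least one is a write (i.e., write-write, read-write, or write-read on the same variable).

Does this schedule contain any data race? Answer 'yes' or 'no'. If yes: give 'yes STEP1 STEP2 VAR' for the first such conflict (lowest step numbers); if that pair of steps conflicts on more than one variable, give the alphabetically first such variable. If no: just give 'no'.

Answer: yes 1 2 y

Derivation:
Steps 1,2: A(x = y + 3) vs C(y = 9). RACE on y (R-W).
Steps 2,3: same thread (C). No race.
Steps 3,4: C(x = 3) vs A(x = x + 3). RACE on x (W-W).
Steps 4,5: A(x = x + 3) vs B(x = x - 2). RACE on x (W-W).
Steps 5,6: B(x = x - 2) vs A(y = x). RACE on x (W-R).
Steps 6,7: A(r=x,w=y) vs C(r=-,w=z). No conflict.
Steps 7,8: same thread (C). No race.
Steps 8,9: C(y = x) vs B(y = y + 4). RACE on y (W-W).
First conflict at steps 1,2.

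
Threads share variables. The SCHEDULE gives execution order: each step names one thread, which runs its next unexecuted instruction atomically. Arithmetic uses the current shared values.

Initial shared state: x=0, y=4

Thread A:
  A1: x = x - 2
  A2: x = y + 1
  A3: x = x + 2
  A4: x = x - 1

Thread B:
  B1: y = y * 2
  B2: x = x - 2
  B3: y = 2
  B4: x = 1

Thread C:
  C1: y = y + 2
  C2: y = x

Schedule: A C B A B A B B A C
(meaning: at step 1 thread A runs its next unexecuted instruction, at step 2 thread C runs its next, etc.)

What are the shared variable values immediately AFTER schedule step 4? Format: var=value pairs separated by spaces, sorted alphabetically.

Step 1: thread A executes A1 (x = x - 2). Shared: x=-2 y=4. PCs: A@1 B@0 C@0
Step 2: thread C executes C1 (y = y + 2). Shared: x=-2 y=6. PCs: A@1 B@0 C@1
Step 3: thread B executes B1 (y = y * 2). Shared: x=-2 y=12. PCs: A@1 B@1 C@1
Step 4: thread A executes A2 (x = y + 1). Shared: x=13 y=12. PCs: A@2 B@1 C@1

Answer: x=13 y=12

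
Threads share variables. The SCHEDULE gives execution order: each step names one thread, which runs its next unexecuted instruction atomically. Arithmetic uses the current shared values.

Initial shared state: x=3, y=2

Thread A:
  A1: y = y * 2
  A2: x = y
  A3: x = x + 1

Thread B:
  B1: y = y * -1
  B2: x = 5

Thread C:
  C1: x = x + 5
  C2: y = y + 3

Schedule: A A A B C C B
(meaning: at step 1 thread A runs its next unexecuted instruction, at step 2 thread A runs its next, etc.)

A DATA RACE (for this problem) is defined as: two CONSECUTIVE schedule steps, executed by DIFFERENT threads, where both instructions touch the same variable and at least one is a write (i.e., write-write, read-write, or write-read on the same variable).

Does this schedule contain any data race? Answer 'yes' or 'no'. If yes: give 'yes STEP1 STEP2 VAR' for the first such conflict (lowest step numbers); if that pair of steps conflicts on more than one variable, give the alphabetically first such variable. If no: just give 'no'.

Answer: no

Derivation:
Steps 1,2: same thread (A). No race.
Steps 2,3: same thread (A). No race.
Steps 3,4: A(r=x,w=x) vs B(r=y,w=y). No conflict.
Steps 4,5: B(r=y,w=y) vs C(r=x,w=x). No conflict.
Steps 5,6: same thread (C). No race.
Steps 6,7: C(r=y,w=y) vs B(r=-,w=x). No conflict.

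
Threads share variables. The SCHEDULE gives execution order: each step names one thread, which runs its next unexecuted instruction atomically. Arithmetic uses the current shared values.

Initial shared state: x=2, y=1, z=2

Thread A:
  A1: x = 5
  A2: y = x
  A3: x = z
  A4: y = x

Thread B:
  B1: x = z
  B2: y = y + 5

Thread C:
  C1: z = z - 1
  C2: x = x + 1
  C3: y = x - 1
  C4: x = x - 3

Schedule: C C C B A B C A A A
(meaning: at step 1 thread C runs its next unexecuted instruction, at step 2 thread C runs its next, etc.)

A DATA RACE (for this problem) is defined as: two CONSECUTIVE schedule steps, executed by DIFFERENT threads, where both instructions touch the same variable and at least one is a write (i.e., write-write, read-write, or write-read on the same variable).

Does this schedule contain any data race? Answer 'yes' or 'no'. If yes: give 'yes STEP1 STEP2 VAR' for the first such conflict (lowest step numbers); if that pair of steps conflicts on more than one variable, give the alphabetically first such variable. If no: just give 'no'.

Answer: yes 3 4 x

Derivation:
Steps 1,2: same thread (C). No race.
Steps 2,3: same thread (C). No race.
Steps 3,4: C(y = x - 1) vs B(x = z). RACE on x (R-W).
Steps 4,5: B(x = z) vs A(x = 5). RACE on x (W-W).
Steps 5,6: A(r=-,w=x) vs B(r=y,w=y). No conflict.
Steps 6,7: B(r=y,w=y) vs C(r=x,w=x). No conflict.
Steps 7,8: C(x = x - 3) vs A(y = x). RACE on x (W-R).
Steps 8,9: same thread (A). No race.
Steps 9,10: same thread (A). No race.
First conflict at steps 3,4.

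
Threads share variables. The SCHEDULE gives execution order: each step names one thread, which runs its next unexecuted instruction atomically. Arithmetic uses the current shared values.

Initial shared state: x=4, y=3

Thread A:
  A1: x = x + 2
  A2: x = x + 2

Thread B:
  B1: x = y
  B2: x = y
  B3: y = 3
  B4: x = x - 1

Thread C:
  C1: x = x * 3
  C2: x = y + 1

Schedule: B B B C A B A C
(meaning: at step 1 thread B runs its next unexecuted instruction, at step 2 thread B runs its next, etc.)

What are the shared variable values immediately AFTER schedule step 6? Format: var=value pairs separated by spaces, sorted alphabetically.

Answer: x=10 y=3

Derivation:
Step 1: thread B executes B1 (x = y). Shared: x=3 y=3. PCs: A@0 B@1 C@0
Step 2: thread B executes B2 (x = y). Shared: x=3 y=3. PCs: A@0 B@2 C@0
Step 3: thread B executes B3 (y = 3). Shared: x=3 y=3. PCs: A@0 B@3 C@0
Step 4: thread C executes C1 (x = x * 3). Shared: x=9 y=3. PCs: A@0 B@3 C@1
Step 5: thread A executes A1 (x = x + 2). Shared: x=11 y=3. PCs: A@1 B@3 C@1
Step 6: thread B executes B4 (x = x - 1). Shared: x=10 y=3. PCs: A@1 B@4 C@1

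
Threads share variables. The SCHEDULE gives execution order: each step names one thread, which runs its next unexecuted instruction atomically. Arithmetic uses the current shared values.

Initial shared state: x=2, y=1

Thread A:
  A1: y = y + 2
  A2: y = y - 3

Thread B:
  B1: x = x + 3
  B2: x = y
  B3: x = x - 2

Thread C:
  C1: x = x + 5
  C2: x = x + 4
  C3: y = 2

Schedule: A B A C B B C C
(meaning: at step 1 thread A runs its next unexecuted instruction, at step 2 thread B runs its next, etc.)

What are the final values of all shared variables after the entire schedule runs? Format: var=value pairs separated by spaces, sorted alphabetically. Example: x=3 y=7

Step 1: thread A executes A1 (y = y + 2). Shared: x=2 y=3. PCs: A@1 B@0 C@0
Step 2: thread B executes B1 (x = x + 3). Shared: x=5 y=3. PCs: A@1 B@1 C@0
Step 3: thread A executes A2 (y = y - 3). Shared: x=5 y=0. PCs: A@2 B@1 C@0
Step 4: thread C executes C1 (x = x + 5). Shared: x=10 y=0. PCs: A@2 B@1 C@1
Step 5: thread B executes B2 (x = y). Shared: x=0 y=0. PCs: A@2 B@2 C@1
Step 6: thread B executes B3 (x = x - 2). Shared: x=-2 y=0. PCs: A@2 B@3 C@1
Step 7: thread C executes C2 (x = x + 4). Shared: x=2 y=0. PCs: A@2 B@3 C@2
Step 8: thread C executes C3 (y = 2). Shared: x=2 y=2. PCs: A@2 B@3 C@3

Answer: x=2 y=2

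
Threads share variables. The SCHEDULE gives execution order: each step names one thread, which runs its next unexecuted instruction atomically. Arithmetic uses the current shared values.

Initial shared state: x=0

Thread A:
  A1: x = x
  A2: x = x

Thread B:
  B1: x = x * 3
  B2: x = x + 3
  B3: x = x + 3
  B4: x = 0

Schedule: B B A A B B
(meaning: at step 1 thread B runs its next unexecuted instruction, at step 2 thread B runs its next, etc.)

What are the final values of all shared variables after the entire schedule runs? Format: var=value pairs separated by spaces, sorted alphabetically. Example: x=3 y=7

Answer: x=0

Derivation:
Step 1: thread B executes B1 (x = x * 3). Shared: x=0. PCs: A@0 B@1
Step 2: thread B executes B2 (x = x + 3). Shared: x=3. PCs: A@0 B@2
Step 3: thread A executes A1 (x = x). Shared: x=3. PCs: A@1 B@2
Step 4: thread A executes A2 (x = x). Shared: x=3. PCs: A@2 B@2
Step 5: thread B executes B3 (x = x + 3). Shared: x=6. PCs: A@2 B@3
Step 6: thread B executes B4 (x = 0). Shared: x=0. PCs: A@2 B@4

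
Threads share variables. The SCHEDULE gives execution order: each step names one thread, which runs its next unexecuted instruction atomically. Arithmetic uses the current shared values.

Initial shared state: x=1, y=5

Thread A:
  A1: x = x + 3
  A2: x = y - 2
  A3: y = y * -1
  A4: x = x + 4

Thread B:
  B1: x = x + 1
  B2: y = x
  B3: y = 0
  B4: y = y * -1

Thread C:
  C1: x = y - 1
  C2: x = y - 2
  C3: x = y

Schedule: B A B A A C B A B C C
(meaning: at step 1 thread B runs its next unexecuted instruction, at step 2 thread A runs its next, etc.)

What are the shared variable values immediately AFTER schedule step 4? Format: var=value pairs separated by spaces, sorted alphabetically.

Answer: x=3 y=5

Derivation:
Step 1: thread B executes B1 (x = x + 1). Shared: x=2 y=5. PCs: A@0 B@1 C@0
Step 2: thread A executes A1 (x = x + 3). Shared: x=5 y=5. PCs: A@1 B@1 C@0
Step 3: thread B executes B2 (y = x). Shared: x=5 y=5. PCs: A@1 B@2 C@0
Step 4: thread A executes A2 (x = y - 2). Shared: x=3 y=5. PCs: A@2 B@2 C@0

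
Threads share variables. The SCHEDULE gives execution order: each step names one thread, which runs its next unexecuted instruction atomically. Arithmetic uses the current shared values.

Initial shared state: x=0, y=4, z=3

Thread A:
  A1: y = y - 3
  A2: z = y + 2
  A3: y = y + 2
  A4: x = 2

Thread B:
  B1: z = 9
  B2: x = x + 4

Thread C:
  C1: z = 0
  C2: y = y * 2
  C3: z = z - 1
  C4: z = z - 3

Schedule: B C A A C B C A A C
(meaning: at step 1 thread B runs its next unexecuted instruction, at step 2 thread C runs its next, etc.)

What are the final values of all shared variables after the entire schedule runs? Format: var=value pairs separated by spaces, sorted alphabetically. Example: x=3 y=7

Step 1: thread B executes B1 (z = 9). Shared: x=0 y=4 z=9. PCs: A@0 B@1 C@0
Step 2: thread C executes C1 (z = 0). Shared: x=0 y=4 z=0. PCs: A@0 B@1 C@1
Step 3: thread A executes A1 (y = y - 3). Shared: x=0 y=1 z=0. PCs: A@1 B@1 C@1
Step 4: thread A executes A2 (z = y + 2). Shared: x=0 y=1 z=3. PCs: A@2 B@1 C@1
Step 5: thread C executes C2 (y = y * 2). Shared: x=0 y=2 z=3. PCs: A@2 B@1 C@2
Step 6: thread B executes B2 (x = x + 4). Shared: x=4 y=2 z=3. PCs: A@2 B@2 C@2
Step 7: thread C executes C3 (z = z - 1). Shared: x=4 y=2 z=2. PCs: A@2 B@2 C@3
Step 8: thread A executes A3 (y = y + 2). Shared: x=4 y=4 z=2. PCs: A@3 B@2 C@3
Step 9: thread A executes A4 (x = 2). Shared: x=2 y=4 z=2. PCs: A@4 B@2 C@3
Step 10: thread C executes C4 (z = z - 3). Shared: x=2 y=4 z=-1. PCs: A@4 B@2 C@4

Answer: x=2 y=4 z=-1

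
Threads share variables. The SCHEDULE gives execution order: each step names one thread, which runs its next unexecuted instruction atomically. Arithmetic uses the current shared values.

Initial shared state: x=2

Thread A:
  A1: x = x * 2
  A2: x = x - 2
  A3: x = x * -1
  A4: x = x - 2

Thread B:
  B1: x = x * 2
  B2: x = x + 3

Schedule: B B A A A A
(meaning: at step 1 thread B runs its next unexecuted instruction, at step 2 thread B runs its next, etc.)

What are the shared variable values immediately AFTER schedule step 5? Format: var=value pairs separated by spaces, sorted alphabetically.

Step 1: thread B executes B1 (x = x * 2). Shared: x=4. PCs: A@0 B@1
Step 2: thread B executes B2 (x = x + 3). Shared: x=7. PCs: A@0 B@2
Step 3: thread A executes A1 (x = x * 2). Shared: x=14. PCs: A@1 B@2
Step 4: thread A executes A2 (x = x - 2). Shared: x=12. PCs: A@2 B@2
Step 5: thread A executes A3 (x = x * -1). Shared: x=-12. PCs: A@3 B@2

Answer: x=-12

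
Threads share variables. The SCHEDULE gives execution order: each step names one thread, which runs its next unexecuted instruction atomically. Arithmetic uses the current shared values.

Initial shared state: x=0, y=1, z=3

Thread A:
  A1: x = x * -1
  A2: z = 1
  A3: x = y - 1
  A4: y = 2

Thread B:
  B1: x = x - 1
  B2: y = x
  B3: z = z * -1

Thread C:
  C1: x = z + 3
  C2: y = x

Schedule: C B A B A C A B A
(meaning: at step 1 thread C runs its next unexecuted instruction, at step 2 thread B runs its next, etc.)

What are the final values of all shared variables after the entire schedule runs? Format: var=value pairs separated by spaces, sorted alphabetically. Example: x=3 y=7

Step 1: thread C executes C1 (x = z + 3). Shared: x=6 y=1 z=3. PCs: A@0 B@0 C@1
Step 2: thread B executes B1 (x = x - 1). Shared: x=5 y=1 z=3. PCs: A@0 B@1 C@1
Step 3: thread A executes A1 (x = x * -1). Shared: x=-5 y=1 z=3. PCs: A@1 B@1 C@1
Step 4: thread B executes B2 (y = x). Shared: x=-5 y=-5 z=3. PCs: A@1 B@2 C@1
Step 5: thread A executes A2 (z = 1). Shared: x=-5 y=-5 z=1. PCs: A@2 B@2 C@1
Step 6: thread C executes C2 (y = x). Shared: x=-5 y=-5 z=1. PCs: A@2 B@2 C@2
Step 7: thread A executes A3 (x = y - 1). Shared: x=-6 y=-5 z=1. PCs: A@3 B@2 C@2
Step 8: thread B executes B3 (z = z * -1). Shared: x=-6 y=-5 z=-1. PCs: A@3 B@3 C@2
Step 9: thread A executes A4 (y = 2). Shared: x=-6 y=2 z=-1. PCs: A@4 B@3 C@2

Answer: x=-6 y=2 z=-1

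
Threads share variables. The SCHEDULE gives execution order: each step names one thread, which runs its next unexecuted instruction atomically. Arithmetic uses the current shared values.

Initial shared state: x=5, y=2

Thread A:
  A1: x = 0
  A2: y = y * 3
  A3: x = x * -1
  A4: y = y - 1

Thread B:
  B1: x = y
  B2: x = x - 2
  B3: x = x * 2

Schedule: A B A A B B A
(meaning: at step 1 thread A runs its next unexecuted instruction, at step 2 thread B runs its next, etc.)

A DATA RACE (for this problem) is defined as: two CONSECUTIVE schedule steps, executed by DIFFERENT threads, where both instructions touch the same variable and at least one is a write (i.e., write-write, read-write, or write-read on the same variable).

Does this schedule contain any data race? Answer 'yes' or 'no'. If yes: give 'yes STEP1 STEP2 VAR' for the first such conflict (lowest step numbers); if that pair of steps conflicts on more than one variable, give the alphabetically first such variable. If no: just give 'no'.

Steps 1,2: A(x = 0) vs B(x = y). RACE on x (W-W).
Steps 2,3: B(x = y) vs A(y = y * 3). RACE on y (R-W).
Steps 3,4: same thread (A). No race.
Steps 4,5: A(x = x * -1) vs B(x = x - 2). RACE on x (W-W).
Steps 5,6: same thread (B). No race.
Steps 6,7: B(r=x,w=x) vs A(r=y,w=y). No conflict.
First conflict at steps 1,2.

Answer: yes 1 2 x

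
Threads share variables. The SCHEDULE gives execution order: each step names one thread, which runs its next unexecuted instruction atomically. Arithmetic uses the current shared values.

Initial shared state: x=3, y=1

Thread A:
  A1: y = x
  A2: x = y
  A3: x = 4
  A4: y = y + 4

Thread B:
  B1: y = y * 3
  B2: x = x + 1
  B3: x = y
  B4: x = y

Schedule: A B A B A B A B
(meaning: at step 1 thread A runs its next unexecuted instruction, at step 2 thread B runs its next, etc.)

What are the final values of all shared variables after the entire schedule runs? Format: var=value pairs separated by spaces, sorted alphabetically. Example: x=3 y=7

Answer: x=13 y=13

Derivation:
Step 1: thread A executes A1 (y = x). Shared: x=3 y=3. PCs: A@1 B@0
Step 2: thread B executes B1 (y = y * 3). Shared: x=3 y=9. PCs: A@1 B@1
Step 3: thread A executes A2 (x = y). Shared: x=9 y=9. PCs: A@2 B@1
Step 4: thread B executes B2 (x = x + 1). Shared: x=10 y=9. PCs: A@2 B@2
Step 5: thread A executes A3 (x = 4). Shared: x=4 y=9. PCs: A@3 B@2
Step 6: thread B executes B3 (x = y). Shared: x=9 y=9. PCs: A@3 B@3
Step 7: thread A executes A4 (y = y + 4). Shared: x=9 y=13. PCs: A@4 B@3
Step 8: thread B executes B4 (x = y). Shared: x=13 y=13. PCs: A@4 B@4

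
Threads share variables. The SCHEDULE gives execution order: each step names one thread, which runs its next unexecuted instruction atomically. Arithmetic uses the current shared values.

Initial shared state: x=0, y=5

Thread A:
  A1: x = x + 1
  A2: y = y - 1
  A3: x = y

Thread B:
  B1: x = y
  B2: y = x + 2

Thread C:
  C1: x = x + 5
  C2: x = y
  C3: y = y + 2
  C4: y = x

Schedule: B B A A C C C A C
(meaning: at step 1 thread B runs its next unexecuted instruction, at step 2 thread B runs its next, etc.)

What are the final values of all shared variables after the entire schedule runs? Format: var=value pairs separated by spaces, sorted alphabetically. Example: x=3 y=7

Step 1: thread B executes B1 (x = y). Shared: x=5 y=5. PCs: A@0 B@1 C@0
Step 2: thread B executes B2 (y = x + 2). Shared: x=5 y=7. PCs: A@0 B@2 C@0
Step 3: thread A executes A1 (x = x + 1). Shared: x=6 y=7. PCs: A@1 B@2 C@0
Step 4: thread A executes A2 (y = y - 1). Shared: x=6 y=6. PCs: A@2 B@2 C@0
Step 5: thread C executes C1 (x = x + 5). Shared: x=11 y=6. PCs: A@2 B@2 C@1
Step 6: thread C executes C2 (x = y). Shared: x=6 y=6. PCs: A@2 B@2 C@2
Step 7: thread C executes C3 (y = y + 2). Shared: x=6 y=8. PCs: A@2 B@2 C@3
Step 8: thread A executes A3 (x = y). Shared: x=8 y=8. PCs: A@3 B@2 C@3
Step 9: thread C executes C4 (y = x). Shared: x=8 y=8. PCs: A@3 B@2 C@4

Answer: x=8 y=8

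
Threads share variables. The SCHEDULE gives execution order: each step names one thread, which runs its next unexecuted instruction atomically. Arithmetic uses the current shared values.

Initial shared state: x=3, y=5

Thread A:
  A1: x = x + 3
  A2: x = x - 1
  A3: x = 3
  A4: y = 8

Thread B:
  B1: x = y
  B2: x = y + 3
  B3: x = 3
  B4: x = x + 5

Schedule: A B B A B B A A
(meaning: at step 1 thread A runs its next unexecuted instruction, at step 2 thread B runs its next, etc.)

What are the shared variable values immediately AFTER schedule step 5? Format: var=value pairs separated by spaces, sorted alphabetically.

Answer: x=3 y=5

Derivation:
Step 1: thread A executes A1 (x = x + 3). Shared: x=6 y=5. PCs: A@1 B@0
Step 2: thread B executes B1 (x = y). Shared: x=5 y=5. PCs: A@1 B@1
Step 3: thread B executes B2 (x = y + 3). Shared: x=8 y=5. PCs: A@1 B@2
Step 4: thread A executes A2 (x = x - 1). Shared: x=7 y=5. PCs: A@2 B@2
Step 5: thread B executes B3 (x = 3). Shared: x=3 y=5. PCs: A@2 B@3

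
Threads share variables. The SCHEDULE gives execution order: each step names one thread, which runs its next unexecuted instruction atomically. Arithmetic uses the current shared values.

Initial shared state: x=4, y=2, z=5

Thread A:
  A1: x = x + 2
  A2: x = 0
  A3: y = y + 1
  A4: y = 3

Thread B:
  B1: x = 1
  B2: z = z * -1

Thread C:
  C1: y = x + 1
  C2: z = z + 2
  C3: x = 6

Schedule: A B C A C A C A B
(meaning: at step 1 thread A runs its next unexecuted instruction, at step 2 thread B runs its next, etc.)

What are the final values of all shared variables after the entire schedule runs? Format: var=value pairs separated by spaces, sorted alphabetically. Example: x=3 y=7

Answer: x=6 y=3 z=-7

Derivation:
Step 1: thread A executes A1 (x = x + 2). Shared: x=6 y=2 z=5. PCs: A@1 B@0 C@0
Step 2: thread B executes B1 (x = 1). Shared: x=1 y=2 z=5. PCs: A@1 B@1 C@0
Step 3: thread C executes C1 (y = x + 1). Shared: x=1 y=2 z=5. PCs: A@1 B@1 C@1
Step 4: thread A executes A2 (x = 0). Shared: x=0 y=2 z=5. PCs: A@2 B@1 C@1
Step 5: thread C executes C2 (z = z + 2). Shared: x=0 y=2 z=7. PCs: A@2 B@1 C@2
Step 6: thread A executes A3 (y = y + 1). Shared: x=0 y=3 z=7. PCs: A@3 B@1 C@2
Step 7: thread C executes C3 (x = 6). Shared: x=6 y=3 z=7. PCs: A@3 B@1 C@3
Step 8: thread A executes A4 (y = 3). Shared: x=6 y=3 z=7. PCs: A@4 B@1 C@3
Step 9: thread B executes B2 (z = z * -1). Shared: x=6 y=3 z=-7. PCs: A@4 B@2 C@3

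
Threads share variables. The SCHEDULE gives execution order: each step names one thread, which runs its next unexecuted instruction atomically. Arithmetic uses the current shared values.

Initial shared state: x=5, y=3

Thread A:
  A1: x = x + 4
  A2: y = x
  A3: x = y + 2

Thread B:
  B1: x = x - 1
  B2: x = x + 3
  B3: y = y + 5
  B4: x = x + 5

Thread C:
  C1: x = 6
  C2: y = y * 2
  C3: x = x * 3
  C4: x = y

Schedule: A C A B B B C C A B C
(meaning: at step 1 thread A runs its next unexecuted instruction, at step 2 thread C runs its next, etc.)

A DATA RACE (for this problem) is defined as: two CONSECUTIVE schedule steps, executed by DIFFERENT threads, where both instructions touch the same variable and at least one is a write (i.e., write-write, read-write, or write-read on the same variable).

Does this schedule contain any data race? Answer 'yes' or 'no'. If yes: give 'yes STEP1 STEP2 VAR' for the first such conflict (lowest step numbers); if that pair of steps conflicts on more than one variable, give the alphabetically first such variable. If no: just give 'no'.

Answer: yes 1 2 x

Derivation:
Steps 1,2: A(x = x + 4) vs C(x = 6). RACE on x (W-W).
Steps 2,3: C(x = 6) vs A(y = x). RACE on x (W-R).
Steps 3,4: A(y = x) vs B(x = x - 1). RACE on x (R-W).
Steps 4,5: same thread (B). No race.
Steps 5,6: same thread (B). No race.
Steps 6,7: B(y = y + 5) vs C(y = y * 2). RACE on y (W-W).
Steps 7,8: same thread (C). No race.
Steps 8,9: C(x = x * 3) vs A(x = y + 2). RACE on x (W-W).
Steps 9,10: A(x = y + 2) vs B(x = x + 5). RACE on x (W-W).
Steps 10,11: B(x = x + 5) vs C(x = y). RACE on x (W-W).
First conflict at steps 1,2.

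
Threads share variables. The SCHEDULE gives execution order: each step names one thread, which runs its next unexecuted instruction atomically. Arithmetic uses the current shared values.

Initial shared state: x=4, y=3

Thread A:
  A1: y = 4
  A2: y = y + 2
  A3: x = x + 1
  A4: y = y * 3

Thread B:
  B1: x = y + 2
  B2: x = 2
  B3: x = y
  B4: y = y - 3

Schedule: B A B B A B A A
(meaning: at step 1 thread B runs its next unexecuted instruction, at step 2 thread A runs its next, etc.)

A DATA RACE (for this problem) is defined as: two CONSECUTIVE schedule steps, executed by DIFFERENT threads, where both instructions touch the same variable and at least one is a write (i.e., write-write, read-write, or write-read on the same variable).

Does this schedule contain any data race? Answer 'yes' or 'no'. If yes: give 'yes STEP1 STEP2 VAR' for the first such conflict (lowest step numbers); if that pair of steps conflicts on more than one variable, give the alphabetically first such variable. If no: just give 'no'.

Steps 1,2: B(x = y + 2) vs A(y = 4). RACE on y (R-W).
Steps 2,3: A(r=-,w=y) vs B(r=-,w=x). No conflict.
Steps 3,4: same thread (B). No race.
Steps 4,5: B(x = y) vs A(y = y + 2). RACE on y (R-W).
Steps 5,6: A(y = y + 2) vs B(y = y - 3). RACE on y (W-W).
Steps 6,7: B(r=y,w=y) vs A(r=x,w=x). No conflict.
Steps 7,8: same thread (A). No race.
First conflict at steps 1,2.

Answer: yes 1 2 y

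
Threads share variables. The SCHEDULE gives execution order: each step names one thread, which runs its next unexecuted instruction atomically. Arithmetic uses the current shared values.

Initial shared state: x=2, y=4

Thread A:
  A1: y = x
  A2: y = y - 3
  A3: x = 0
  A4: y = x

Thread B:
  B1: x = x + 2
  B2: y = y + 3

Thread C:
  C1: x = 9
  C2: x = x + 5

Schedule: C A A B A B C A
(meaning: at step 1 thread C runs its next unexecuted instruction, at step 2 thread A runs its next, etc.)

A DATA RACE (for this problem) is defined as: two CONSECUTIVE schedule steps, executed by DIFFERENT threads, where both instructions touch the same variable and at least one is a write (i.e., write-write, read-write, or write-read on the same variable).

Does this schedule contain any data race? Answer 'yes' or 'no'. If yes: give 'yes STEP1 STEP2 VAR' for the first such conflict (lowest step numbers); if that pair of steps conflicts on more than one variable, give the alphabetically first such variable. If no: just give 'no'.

Steps 1,2: C(x = 9) vs A(y = x). RACE on x (W-R).
Steps 2,3: same thread (A). No race.
Steps 3,4: A(r=y,w=y) vs B(r=x,w=x). No conflict.
Steps 4,5: B(x = x + 2) vs A(x = 0). RACE on x (W-W).
Steps 5,6: A(r=-,w=x) vs B(r=y,w=y). No conflict.
Steps 6,7: B(r=y,w=y) vs C(r=x,w=x). No conflict.
Steps 7,8: C(x = x + 5) vs A(y = x). RACE on x (W-R).
First conflict at steps 1,2.

Answer: yes 1 2 x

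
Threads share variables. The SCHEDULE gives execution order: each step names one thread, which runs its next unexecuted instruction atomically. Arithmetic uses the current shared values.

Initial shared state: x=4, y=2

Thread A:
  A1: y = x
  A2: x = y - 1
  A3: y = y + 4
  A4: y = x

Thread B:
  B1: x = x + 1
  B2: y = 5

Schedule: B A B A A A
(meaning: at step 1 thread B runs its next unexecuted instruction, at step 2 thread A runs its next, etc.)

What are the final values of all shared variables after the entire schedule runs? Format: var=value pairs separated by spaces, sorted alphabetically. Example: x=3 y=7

Answer: x=4 y=4

Derivation:
Step 1: thread B executes B1 (x = x + 1). Shared: x=5 y=2. PCs: A@0 B@1
Step 2: thread A executes A1 (y = x). Shared: x=5 y=5. PCs: A@1 B@1
Step 3: thread B executes B2 (y = 5). Shared: x=5 y=5. PCs: A@1 B@2
Step 4: thread A executes A2 (x = y - 1). Shared: x=4 y=5. PCs: A@2 B@2
Step 5: thread A executes A3 (y = y + 4). Shared: x=4 y=9. PCs: A@3 B@2
Step 6: thread A executes A4 (y = x). Shared: x=4 y=4. PCs: A@4 B@2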